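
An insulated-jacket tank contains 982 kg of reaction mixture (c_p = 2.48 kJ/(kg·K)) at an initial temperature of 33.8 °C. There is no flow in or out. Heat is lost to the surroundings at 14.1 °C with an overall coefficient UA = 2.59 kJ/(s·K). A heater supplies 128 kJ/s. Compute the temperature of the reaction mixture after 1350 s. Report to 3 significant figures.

Lumped-capacitance energy balance: M c_p dT/dt = UA(T_amb − T) + Q̇.
dT/dt = (T_ss − T)/τ with T_ss = T_amb + Q̇/UA = 14.1 + 128/2.59 = 63.521 °C, τ = M c_p/UA = 982·2.48/2.59 = 940.29 s.
T approaches T_ss exponentially: T(t) = T_ss + (T₀ − T_ss) e^(−t/τ).
T(1350) = 63.521 + (-29.721)·0.23794 = 56.449 °C.

56.4 °C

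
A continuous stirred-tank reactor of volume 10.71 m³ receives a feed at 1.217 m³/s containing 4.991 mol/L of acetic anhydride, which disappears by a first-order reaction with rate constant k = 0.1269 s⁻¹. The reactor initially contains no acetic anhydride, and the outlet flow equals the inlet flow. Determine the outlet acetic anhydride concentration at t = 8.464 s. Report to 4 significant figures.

Accumulation = in − out − consumed: V dC/dt = Q C_in − Q C − k V C.
This is linear with rate a = Q/V + k = 0.240532 s⁻¹.
C_ss = Q C_in/(Q + kV) = 2.35785 mol/L; C(t) = C_ss + (C₀ − C_ss) e^(−a t).
C(8.464) = 2.35785 + (-2.35785)·e^(−0.240532·8.464) = 2.35785 + (-2.35785)·0.130568 = 2.04999 mol/L.

2.050 mol/L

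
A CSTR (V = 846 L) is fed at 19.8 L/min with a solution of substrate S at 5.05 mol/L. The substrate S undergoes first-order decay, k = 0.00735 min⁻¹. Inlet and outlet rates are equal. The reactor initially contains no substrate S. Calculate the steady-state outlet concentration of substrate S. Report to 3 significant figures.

Species balance: V dC/dt = Q C_in − Q C − k V C.
Steady state (dC/dt = 0): C_ss = Q C_in/(Q + kV) = C_in/(1 + kV/Q).
C_ss = 19.8·5.05/(19.8 + 0.00735·846) = 99.990/26.018 = 3.8431 mol/L.

3.84 mol/L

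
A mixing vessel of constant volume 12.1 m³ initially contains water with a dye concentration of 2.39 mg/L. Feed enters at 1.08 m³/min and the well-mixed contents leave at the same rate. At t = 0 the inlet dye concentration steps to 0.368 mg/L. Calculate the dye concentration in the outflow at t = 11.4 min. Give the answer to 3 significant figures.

Species balance on the tank: V dC/dt = Q(C_in − C).
Time constant τ = V/Q = 12.1/1.08 = 11.204 min.
Solution: C(t) = C_in + (C₀ − C_in) e^(−t/τ).
C(11.4) = 0.368 + (2.39 − 0.368)·e^(−11.4/11.204) = 0.368 + (2.0220)·0.36149 = 1.0989 mg/L.

1.10 mg/L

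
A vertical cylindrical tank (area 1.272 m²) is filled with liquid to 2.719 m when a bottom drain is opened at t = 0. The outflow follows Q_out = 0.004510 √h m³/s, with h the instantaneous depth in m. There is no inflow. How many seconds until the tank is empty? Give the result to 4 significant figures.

930.1 s

Mass balance (ρ constant): A dh/dt = −0.004510 √h.
Separate and integrate: 2(√h − √h₀) = −(0.004510/A) t.
Set h = 0: 2√h₀ = (0.004510/A) t_empty ⇒ t_empty = 2A√h₀/0.004510.
t_empty = 2·1.272·√2.719/0.004510 = 2.54400·1.64894/0.004510 = 930.133 s.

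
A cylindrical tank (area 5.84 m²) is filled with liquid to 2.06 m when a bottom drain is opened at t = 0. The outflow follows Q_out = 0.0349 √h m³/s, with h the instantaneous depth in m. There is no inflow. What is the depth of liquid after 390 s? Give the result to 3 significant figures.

0.0729 m

Unsteady balance on liquid volume: A dh/dt = −0.0349 √h.
This is separable: 2 d(√h)/dt = −0.0349/A, so √h = √h₀ − (0.0349/(2A)) t.
√h = √2.06 − 0.0349·390/(2·5.84) = 1.4353 − 1.1653 = 0.26994.
h = 0.26994² = 0.072870 m.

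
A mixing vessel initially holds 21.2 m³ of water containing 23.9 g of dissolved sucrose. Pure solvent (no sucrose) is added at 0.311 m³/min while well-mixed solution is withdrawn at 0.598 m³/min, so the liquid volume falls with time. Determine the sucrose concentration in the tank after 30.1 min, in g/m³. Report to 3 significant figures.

0.639 g/m³

Let m(t) be the amount of sucrose. Volume: V(t) = V₀ + (Q_in − Q_out) t = 21.2 − 0.28700 t; V(30.1) = 12.561 m³.
Solute balance: dm/dt = 0 − Q_out C = −Q_out m/V(t).
dm/m = −Q_out dt/(V₀ − 0.28700 t); integrating gives ln(m/m₀) = −(Q_out/(Q_in−Q_out)) ln(V/V₀).
m = m₀ (V₀/V)^(Q_out/(Q_in−Q_out)) = 23.9 × (21.2/12.561)^(-2.0836) = 8.0313 g.
C = m/V = 8.0313/12.561 = 0.63937 g/m³.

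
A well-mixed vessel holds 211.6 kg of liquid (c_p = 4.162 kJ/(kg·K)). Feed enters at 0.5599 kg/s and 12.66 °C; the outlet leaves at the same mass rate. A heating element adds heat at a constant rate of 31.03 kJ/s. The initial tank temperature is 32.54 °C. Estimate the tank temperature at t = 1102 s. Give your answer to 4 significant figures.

26.33 °C

M c_p dT/dt = ṁ c_p (T_in − T) + Q̇.
Rearrange: dT/dt = (T_ss − T)/τ with τ = M/ṁ = 377.925 s and T_ss = T_in + Q̇/(ṁ c_p) = 25.9759 °C.
This is linear first-order; T(t) = T_ss + (T₀ − T_ss) e^(−t/τ).
T(1102) = 25.9759 + (6.56414)·e^(−1102/377.925) = 25.9759 + (6.56414)·0.0541539 = 26.3313 °C.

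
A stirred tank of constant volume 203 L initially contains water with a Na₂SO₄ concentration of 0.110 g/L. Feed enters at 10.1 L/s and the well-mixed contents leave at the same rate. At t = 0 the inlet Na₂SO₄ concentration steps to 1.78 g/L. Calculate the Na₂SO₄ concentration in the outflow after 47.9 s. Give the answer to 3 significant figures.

Mass balance on the solute (V constant): V dC/dt = Q(C_in − C).
Rewrite as dC/dt + C/τ = C_in/τ, τ = V/Q = 20.099 s.
C approaches C_in exponentially: C(t) = C_in + (C₀ − C_in) e^(−t/τ).
C(47.9) = 1.78 + (0.110 − 1.78)·e^(−47.9/20.099) = 1.78 + (-1.6700)·0.092255 = 1.6259 g/L.

1.63 g/L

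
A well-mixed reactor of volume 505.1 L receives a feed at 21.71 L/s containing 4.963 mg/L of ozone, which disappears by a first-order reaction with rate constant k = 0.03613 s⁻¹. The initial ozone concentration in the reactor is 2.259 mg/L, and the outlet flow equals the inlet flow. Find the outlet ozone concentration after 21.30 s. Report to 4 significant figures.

Species balance: V dC/dt = Q C_in − Q C − k V C.
dC/dt = (Q/V) C_in − (Q/V + k) C; effective rate a = Q/V + k = 0.0429816 + 0.03613 = 0.0791116 s⁻¹.
C_ss = Q C_in/(Q + kV) = 2.69641 mg/L; C(t) = C_ss + (C₀ − C_ss) e^(−a t).
C(21.30) = 2.69641 + (-0.437414)·e^(−0.0791116·21.30) = 2.69641 + (-0.437414)·0.185430 = 2.61530 mg/L.

2.615 mg/L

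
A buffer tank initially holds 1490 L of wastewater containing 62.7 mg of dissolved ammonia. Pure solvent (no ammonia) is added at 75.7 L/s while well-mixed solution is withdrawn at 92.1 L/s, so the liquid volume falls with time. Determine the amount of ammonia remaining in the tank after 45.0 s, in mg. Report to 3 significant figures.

Let m(t) be the amount of ammonia. Volume: V(t) = V₀ + (Q_in − Q_out) t = 1490 − 16.400 t; V(45.0) = 752.00 L.
Solute balance: dm/dt = 0 − Q_out C = −Q_out m/V(t).
Separate: dm/m = −Q_out dt/V(t) ⇒ ln(m/m₀) = −(Q_out/(Q_in−Q_out)) ln(V/V₀).
m = m₀ (V₀/V)^(Q_out/(Q_in−Q_out)) = 62.7 × (1490/752.00)^(-5.6159) = 1.3475 mg.

1.35 mg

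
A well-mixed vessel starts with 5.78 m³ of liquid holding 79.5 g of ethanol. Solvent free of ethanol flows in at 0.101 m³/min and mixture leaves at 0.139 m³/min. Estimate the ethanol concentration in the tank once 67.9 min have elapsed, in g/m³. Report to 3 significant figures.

Let m(t) be the amount of ethanol. Volume: V(t) = V₀ + (Q_in − Q_out) t = 5.78 − 0.038000 t; V(67.9) = 3.1998 m³.
Solute balance: dm/dt = 0 − Q_out C = −Q_out m/V(t).
Separate: dm/m = −Q_out dt/V(t) ⇒ ln(m/m₀) = −(Q_out/(Q_in−Q_out)) ln(V/V₀).
m = m₀ (V₀/V)^(Q_out/(Q_in−Q_out)) = 79.5 × (5.78/3.1998)^(-3.6579) = 9.1412 g.
C = m/V = 9.1412/3.1998 = 2.8568 g/m³.

2.86 g/m³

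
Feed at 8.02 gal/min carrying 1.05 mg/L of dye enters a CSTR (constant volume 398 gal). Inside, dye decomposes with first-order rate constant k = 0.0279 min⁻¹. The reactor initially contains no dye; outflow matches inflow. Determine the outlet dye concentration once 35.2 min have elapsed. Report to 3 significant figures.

Species balance: V dC/dt = Q C_in − Q C − k V C.
This is linear with rate a = Q/V + k = 0.048051 min⁻¹.
C_ss = Q C_in/(Q + kV) = 0.44033 mg/L; C(t) = C_ss + (C₀ − C_ss) e^(−a t).
C(35.2) = 0.44033 + (-0.44033)·e^(−0.048051·35.2) = 0.44033 + (-0.44033)·0.18426 = 0.35919 mg/L.

0.359 mg/L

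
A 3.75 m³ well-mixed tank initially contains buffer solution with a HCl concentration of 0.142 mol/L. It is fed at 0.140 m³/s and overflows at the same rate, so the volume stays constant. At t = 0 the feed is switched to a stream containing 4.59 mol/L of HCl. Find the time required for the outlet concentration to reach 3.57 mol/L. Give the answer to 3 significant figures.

Species balance: V dC/dt = Q(C_in − C) ⇒ τ = V/Q = 26.786 s.
C(t) = C_in + (C₀ − C_in) e^(−t/τ). Set C = 3.57 and solve for t:
e^(−t/τ) = (C − C_in)/(C₀ − C_in) = (3.57 − 4.59)/(0.142 − 4.59) = 0.22932
t = −τ ln(…) = 26.786 × 1.4727 = 39.446 s.

39.4 s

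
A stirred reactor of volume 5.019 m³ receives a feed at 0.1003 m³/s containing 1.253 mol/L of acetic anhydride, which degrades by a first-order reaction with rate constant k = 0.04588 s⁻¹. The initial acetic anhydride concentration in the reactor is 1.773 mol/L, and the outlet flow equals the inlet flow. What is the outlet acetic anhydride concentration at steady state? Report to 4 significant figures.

V dC/dt = Q(C_in − C) − k V C.
At steady state: 0 = Q C_in − (Q + kV) C_ss, so C_ss = Q C_in/(Q + kV).
C_ss = 0.1003·1.253/(0.1003 + 0.04588·5.019) = 0.125676/0.330572 = 0.380177 mol/L.

0.3802 mol/L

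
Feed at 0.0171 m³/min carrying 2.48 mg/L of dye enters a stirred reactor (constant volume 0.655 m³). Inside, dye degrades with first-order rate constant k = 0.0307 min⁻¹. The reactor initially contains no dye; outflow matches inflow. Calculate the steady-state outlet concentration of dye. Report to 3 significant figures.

Accumulation = in − out − consumed: V dC/dt = Q C_in − Q C − k V C.
At steady state: 0 = Q C_in − (Q + kV) C_ss, so C_ss = Q C_in/(Q + kV).
C_ss = 0.0171·2.48/(0.0171 + 0.0307·0.655) = 0.042408/0.037209 = 1.1397 mg/L.

1.14 mg/L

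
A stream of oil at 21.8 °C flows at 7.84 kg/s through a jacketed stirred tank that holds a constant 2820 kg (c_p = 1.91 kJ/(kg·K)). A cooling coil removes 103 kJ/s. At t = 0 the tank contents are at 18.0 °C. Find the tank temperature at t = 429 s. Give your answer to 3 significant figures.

First-law balance (no shaft work): M c_p dT/dt = ṁ c_p (T_in − T) − 103.
τ = M/ṁ = 359.69 s; T_ss = T_in − Q̇/(ṁ c_p) = 21.8 − 103/(7.84·1.91) = 14.922 °C.
T approaches T_ss exponentially: T(t) = T_ss + (T₀ − T_ss) e^(−t/τ).
T(429) = 14.922 + (3.0784)·e^(−429/359.69) = 14.922 + (3.0784)·0.30341 = 15.856 °C.

15.9 °C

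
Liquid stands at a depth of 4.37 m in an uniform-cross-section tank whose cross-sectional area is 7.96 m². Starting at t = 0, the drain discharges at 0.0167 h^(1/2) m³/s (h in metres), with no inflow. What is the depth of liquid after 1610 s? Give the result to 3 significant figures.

A dh/dt = −Q_out = −0.0167 √h.
This is separable: 2 d(√h)/dt = −0.0167/A, so √h = √h₀ − (0.0167/(2A)) t.
√h = √4.37 − 0.0167·1610/(2·7.96) = 2.0905 − 1.6889 = 0.40157.
h = 0.40157² = 0.16126 m.

0.161 m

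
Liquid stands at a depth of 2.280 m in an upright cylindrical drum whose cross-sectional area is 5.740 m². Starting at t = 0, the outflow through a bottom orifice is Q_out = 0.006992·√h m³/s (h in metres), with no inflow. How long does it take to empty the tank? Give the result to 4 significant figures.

With no inflow, A dh/dt = −0.006992 √h.
This is separable: 2 d(√h)/dt = −0.006992/A, so √h = √h₀ − (0.006992/(2A)) t.
Set h = 0: 2√h₀ = (0.006992/A) t_empty ⇒ t_empty = 2A√h₀/0.006992.
t_empty = 2·5.740·√2.280/0.006992 = 11.4800·1.50997/0.006992 = 2479.18 s.

2479 s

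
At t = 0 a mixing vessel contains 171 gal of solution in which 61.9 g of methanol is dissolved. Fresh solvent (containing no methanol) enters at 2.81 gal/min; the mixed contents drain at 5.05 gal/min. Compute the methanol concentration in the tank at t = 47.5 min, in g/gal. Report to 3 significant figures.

Let m(t) be the amount of methanol. Volume: V(t) = V₀ + (Q_in − Q_out) t = 171 − 2.2400 t; V(47.5) = 64.600 gal.
No methanol enters, so dm/dt = −Q_out · (m/V).
Separate: dm/m = −Q_out dt/V(t) ⇒ ln(m/m₀) = −(Q_out/(Q_in−Q_out)) ln(V/V₀).
m = m₀ (V₀/V)^(Q_out/(Q_in−Q_out)) = 61.9 × (171/64.600)^(-2.2545) = 6.8958 g.
C = m/V = 6.8958/64.600 = 0.10675 g/gal.

0.107 g/gal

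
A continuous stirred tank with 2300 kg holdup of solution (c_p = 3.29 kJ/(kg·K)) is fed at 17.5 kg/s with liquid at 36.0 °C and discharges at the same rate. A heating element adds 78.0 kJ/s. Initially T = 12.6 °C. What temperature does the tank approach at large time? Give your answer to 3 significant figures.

Unsteady energy balance on the tank contents: M c_p dT/dt = ṁ c_p (T_in − T) + 78.0.
At steady state dT/dt = 0 ⇒ T_ss = T_in + Q̇/(ṁ c_p) = 36.0 + 78.0/(17.5·3.29) = 37.355 °C.

37.4 °C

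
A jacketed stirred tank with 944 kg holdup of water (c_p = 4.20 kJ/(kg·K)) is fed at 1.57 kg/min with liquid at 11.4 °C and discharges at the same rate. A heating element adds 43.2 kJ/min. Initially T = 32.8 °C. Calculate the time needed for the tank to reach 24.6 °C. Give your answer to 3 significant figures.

483 min

M c_p dT/dt = ṁ c_p (T_in − T) + Q̇.
τ = M/ṁ = 601.27 min; T_ss = T_in + Q̇/(ṁ c_p) = 17.951 °C.
T(t) = T_ss + (T₀ − T_ss) e^(−t/τ). Set T = 24.6:
e^(−t/τ) = (24.6 − 17.951)/(32.8 − 17.951) = 0.44776
t = −601.27 · ln(0.44776) = 483.12 min.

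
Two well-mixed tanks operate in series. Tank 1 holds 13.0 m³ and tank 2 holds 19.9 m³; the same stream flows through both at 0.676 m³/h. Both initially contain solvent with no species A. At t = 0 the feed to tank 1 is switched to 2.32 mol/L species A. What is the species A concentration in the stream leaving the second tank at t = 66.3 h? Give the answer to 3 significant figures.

1.76 mol/L

Species balance on tank i: dCᵢ/dt = (Cᵢ₋₁ − Cᵢ)/τᵢ with τᵢ = Vᵢ/Q.
τ₁ = 13.0/0.676 = 19.231 h; τ₂ = 19.9/0.676 = 29.438 h.
Solving the cascade with C₁(0)=C₂(0)=0 gives C₂(t) = C_in[1 − (τ₁ e^(−t/τ₁) − τ₂ e^(−t/τ₂))/(τ₁ − τ₂)].
At t = 66.3: e^(−t/τ₁) = 0.031822, e^(−t/τ₂) = 0.10517.
C₂ = 2.32·[1 − (19.231·0.031822 − 29.438·0.10517)/(-10.207)] = 2.32·0.75665 = 1.7554 mol/L.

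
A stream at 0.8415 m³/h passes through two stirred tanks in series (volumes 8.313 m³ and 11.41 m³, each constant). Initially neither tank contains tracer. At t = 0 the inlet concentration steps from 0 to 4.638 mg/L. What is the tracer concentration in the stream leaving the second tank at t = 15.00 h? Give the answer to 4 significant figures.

Time constants: τᵢ = Vᵢ/Q for each well-mixed tank.
τ₁ = 8.313/0.8415 = 9.87879 h; τ₂ = 11.41/0.8415 = 13.5591 h.
Tank 1: C₁ = C_in(1 − e^(−t/τ₁)). Tank 2 (τ₁ ≠ τ₂): C₂ = C_in[1 − (τ₁ e^(−t/τ₁) − τ₂ e^(−t/τ₂))/(τ₁ − τ₂)].
At t = 15.00: e^(−t/τ₁) = 0.219061, e^(−t/τ₂) = 0.330792.
C₂ = 4.638·[1 − (9.87879·0.219061 − 13.5591·0.330792)/(-3.68033)] = 4.638·0.369300 = 1.71281 mg/L.

1.713 mg/L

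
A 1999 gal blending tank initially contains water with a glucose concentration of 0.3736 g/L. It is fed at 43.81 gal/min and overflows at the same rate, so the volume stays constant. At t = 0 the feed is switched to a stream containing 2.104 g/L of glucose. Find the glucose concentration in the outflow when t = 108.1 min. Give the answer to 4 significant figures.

Unsteady species balance (constant V, well mixed): V dC/dt = Q(C_in − C).
So dC/dt = (C_in − C)/τ with τ = V/Q = 1999/43.81 = 45.6289 min.
This is linear first-order; C(t) = C_in + (C₀ − C_in) e^(−t/τ).
C(108.1) = 2.104 + (0.3736 − 2.104)·e^(−108.1/45.6289) = 2.104 + (-1.73040)·0.0935635 = 1.94210 g/L.

1.942 g/L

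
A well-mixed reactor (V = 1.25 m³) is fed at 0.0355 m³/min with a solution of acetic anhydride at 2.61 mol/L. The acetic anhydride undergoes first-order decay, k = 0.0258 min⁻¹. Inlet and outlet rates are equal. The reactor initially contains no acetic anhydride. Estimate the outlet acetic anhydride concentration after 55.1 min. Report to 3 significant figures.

1.30 mol/L

Species balance: V dC/dt = Q C_in − Q C − k V C.
dC/dt = (Q/V) C_in − (Q/V + k) C; effective rate a = Q/V + k = 0.028400 + 0.0258 = 0.054200 min⁻¹.
C_ss = Q C_in/(Q + kV) = 1.3676 mol/L; C(t) = C_ss + (C₀ − C_ss) e^(−a t).
C(55.1) = 1.3676 + (-1.3676)·e^(−0.054200·55.1) = 1.3676 + (-1.3676)·0.050468 = 1.2986 mol/L.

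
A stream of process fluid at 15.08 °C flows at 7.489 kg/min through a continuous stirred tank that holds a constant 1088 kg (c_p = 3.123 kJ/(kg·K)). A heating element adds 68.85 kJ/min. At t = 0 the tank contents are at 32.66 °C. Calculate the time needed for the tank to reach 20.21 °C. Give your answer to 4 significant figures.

276.2 min

Heat balance on the well-mixed liquid: M c_p dT/dt = ṁ c_p (T_in − T) + 68.85.
τ = M/ṁ = 145.280 min; T_ss = T_in + Q̇/(ṁ c_p) = 18.0238 °C.
T(t) = T_ss + (T₀ − T_ss) e^(−t/τ). Set T = 20.21:
e^(−t/τ) = (20.21 − 18.0238)/(32.66 − 18.0238) = 0.149369
t = −145.280 · ln(0.149369) = 276.225 min.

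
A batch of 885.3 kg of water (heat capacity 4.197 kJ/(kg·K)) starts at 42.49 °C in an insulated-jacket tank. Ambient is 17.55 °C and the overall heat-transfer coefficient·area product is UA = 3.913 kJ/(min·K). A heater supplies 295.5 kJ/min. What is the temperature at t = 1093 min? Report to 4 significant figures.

Lumped-capacitance energy balance: M c_p dT/dt = UA(T_amb − T) + Q̇.
dT/dt = (T_ss − T)/τ with T_ss = T_amb + Q̇/UA = 17.55 + 295.5/3.913 = 93.0675 °C, τ = M c_p/UA = 885.3·4.197/3.913 = 949.554 min.
T approaches T_ss exponentially: T(t) = T_ss + (T₀ − T_ss) e^(−t/τ).
T(1093) = 93.0675 + (-50.5775)·0.316299 = 77.0699 °C.

77.07 °C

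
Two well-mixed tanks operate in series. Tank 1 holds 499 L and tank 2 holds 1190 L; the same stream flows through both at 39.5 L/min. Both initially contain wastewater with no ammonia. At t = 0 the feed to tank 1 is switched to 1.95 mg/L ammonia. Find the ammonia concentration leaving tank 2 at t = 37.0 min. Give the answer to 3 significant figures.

1.04 mg/L

Each tank obeys Vᵢ dCᵢ/dt = Q(Cᵢ₋₁ − Cᵢ), so τᵢ = Vᵢ/Q.
τ₁ = 499/39.5 = 12.633 min; τ₂ = 1190/39.5 = 30.127 min.
Solving the cascade with C₁(0)=C₂(0)=0 gives C₂(t) = C_in[1 − (τ₁ e^(−t/τ₁) − τ₂ e^(−t/τ₂))/(τ₁ − τ₂)].
At t = 37.0: e^(−t/τ₁) = 0.053458, e^(−t/τ₂) = 0.29283.
C₂ = 1.95·[1 − (12.633·0.053458 − 30.127·0.29283)/(-17.494)] = 1.95·0.53430 = 1.0419 mg/L.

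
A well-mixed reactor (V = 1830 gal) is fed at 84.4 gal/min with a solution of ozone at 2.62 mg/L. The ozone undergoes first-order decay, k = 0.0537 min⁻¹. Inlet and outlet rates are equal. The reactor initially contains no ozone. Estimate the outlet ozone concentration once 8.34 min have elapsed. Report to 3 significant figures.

Species balance: V dC/dt = Q C_in − Q C − k V C.
This is linear with rate a = Q/V + k = 0.099820 min⁻¹.
C_ss = Q C_in/(Q + kV) = 1.2105 mg/L; C(t) = C_ss + (C₀ − C_ss) e^(−a t).
C(8.34) = 1.2105 + (-1.2105)·e^(−0.099820·8.34) = 1.2105 + (-1.2105)·0.43496 = 0.68400 mg/L.

0.684 mg/L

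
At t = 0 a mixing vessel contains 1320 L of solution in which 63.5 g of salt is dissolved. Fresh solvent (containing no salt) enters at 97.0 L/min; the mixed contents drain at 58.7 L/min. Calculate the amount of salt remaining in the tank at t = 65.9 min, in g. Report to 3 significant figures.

Let m(t) be the amount of salt. Volume: V(t) = V₀ + (Q_in − Q_out) t = 1320 + 38.300 t; V(65.9) = 3844.0 L.
Species balance (pure solvent in): dm/dt = −Q_out · m/V(t).
Separate: dm/m = −Q_out dt/V(t) ⇒ ln(m/m₀) = −(Q_out/(Q_in−Q_out)) ln(V/V₀).
m = m₀ (V₀/V)^(Q_out/(Q_in−Q_out)) = 63.5 × (1320/3844.0)^(1.5326) = 12.340 g.

12.3 g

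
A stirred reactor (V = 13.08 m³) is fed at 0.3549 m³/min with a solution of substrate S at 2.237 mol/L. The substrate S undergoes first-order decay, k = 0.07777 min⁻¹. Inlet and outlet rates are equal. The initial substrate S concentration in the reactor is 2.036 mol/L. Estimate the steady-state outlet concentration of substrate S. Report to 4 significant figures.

V dC/dt = Q(C_in − C) − k V C.
Steady state (dC/dt = 0): C_ss = Q C_in/(Q + kV) = C_in/(1 + kV/Q).
C_ss = 0.3549·2.237/(0.3549 + 0.07777·13.08) = 0.793911/1.37213 = 0.578597 mol/L.

0.5786 mol/L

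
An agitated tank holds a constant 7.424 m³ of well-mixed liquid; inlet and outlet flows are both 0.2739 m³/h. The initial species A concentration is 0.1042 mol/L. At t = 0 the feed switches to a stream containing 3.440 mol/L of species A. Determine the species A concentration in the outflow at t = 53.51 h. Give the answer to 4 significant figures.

2.977 mol/L

Transient balance on the dissolved component: V dC/dt = Q(C_in − C).
Time constant τ = V/Q = 7.424/0.2739 = 27.1048 h.
Solution: C(t) = C_in + (C₀ − C_in) e^(−t/τ).
C(53.51) = 3.440 + (0.1042 − 3.440)·e^(−53.51/27.1048) = 3.440 + (-3.33580)·0.138874 = 2.97675 mol/L.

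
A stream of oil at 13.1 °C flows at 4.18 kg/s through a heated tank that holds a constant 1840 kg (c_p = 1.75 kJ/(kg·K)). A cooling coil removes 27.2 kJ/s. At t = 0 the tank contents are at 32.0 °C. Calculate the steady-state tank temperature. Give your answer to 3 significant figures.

9.38 °C

First-law balance (no shaft work): M c_p dT/dt = ṁ c_p (T_in − T) − 27.2.
At steady state dT/dt = 0 ⇒ T_ss = T_in − Q̇/(ṁ c_p) = 13.1 − 27.2/(4.18·1.75) = 9.3816 °C.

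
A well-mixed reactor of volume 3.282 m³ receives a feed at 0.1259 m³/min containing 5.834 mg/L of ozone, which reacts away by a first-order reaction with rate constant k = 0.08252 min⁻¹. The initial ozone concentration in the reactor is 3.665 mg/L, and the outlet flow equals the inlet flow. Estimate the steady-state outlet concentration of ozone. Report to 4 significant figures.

1.851 mg/L

V dC/dt = Q(C_in − C) − k V C.
At steady state: 0 = Q C_in − (Q + kV) C_ss, so C_ss = Q C_in/(Q + kV).
C_ss = 0.1259·5.834/(0.1259 + 0.08252·3.282) = 0.734501/0.396731 = 1.85138 mg/L.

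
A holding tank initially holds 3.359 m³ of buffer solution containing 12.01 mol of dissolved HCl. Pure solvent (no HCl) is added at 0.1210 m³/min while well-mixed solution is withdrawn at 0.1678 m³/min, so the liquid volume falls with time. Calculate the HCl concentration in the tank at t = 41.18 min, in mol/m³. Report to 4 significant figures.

0.3943 mol/m³

Total volume: dV/dt = Q_in − Q_out = -0.0468000 m³/min, so V(t) = 3.359 − 0.0468000 t and V(41.18) = 1.43178 m³.
Species balance (pure solvent in): dm/dt = −Q_out · m/V(t).
Separate: dm/m = −Q_out dt/V(t) ⇒ ln(m/m₀) = −(Q_out/(Q_in−Q_out)) ln(V/V₀).
m = m₀ (V₀/V)^(Q_out/(Q_in−Q_out)) = 12.01 × (3.359/1.43178)^(-3.58547) = 0.564571 mol.
C = m/V = 0.564571/1.43178 = 0.394315 mol/m³.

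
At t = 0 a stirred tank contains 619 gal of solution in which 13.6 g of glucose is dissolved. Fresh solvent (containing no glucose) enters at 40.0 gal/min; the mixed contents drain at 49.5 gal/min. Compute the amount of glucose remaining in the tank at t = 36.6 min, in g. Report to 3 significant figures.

0.185 g

Total volume: dV/dt = Q_in − Q_out = -9.5000 gal/min, so V(t) = 619 − 9.5000 t and V(36.6) = 271.30 gal.
Species balance (pure solvent in): dm/dt = −Q_out · m/V(t).
Separate: dm/m = −Q_out dt/V(t) ⇒ ln(m/m₀) = −(Q_out/(Q_in−Q_out)) ln(V/V₀).
m = m₀ (V₀/V)^(Q_out/(Q_in−Q_out)) = 13.6 × (619/271.30)^(-5.2105) = 0.18489 g.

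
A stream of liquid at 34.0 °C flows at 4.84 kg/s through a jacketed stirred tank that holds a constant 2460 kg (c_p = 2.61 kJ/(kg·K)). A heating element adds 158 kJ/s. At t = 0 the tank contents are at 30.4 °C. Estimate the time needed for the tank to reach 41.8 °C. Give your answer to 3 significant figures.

625 s

M c_p dT/dt = ṁ c_p (T_in − T) + Q̇.
τ = M/ṁ = 508.26 s; T_ss = T_in + Q̇/(ṁ c_p) = 46.508 °C.
T(t) = T_ss + (T₀ − T_ss) e^(−t/τ). Set T = 41.8:
e^(−t/τ) = (41.8 − 46.508)/(30.4 − 46.508) = 0.29226
t = −508.26 · ln(0.29226) = 625.23 s.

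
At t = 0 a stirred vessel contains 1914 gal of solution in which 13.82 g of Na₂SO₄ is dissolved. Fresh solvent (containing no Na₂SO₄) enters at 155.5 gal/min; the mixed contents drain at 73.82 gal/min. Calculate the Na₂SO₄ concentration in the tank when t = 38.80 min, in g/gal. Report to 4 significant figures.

Total volume: dV/dt = Q_in − Q_out = 81.6800 gal/min, so V(t) = 1914 + 81.6800 t and V(38.80) = 5083.18 gal.
Solute balance: dm/dt = 0 − Q_out C = −Q_out m/V(t).
Separate: dm/m = −Q_out dt/V(t) ⇒ ln(m/m₀) = −(Q_out/(Q_in−Q_out)) ln(V/V₀).
m = m₀ (V₀/V)^(Q_out/(Q_in−Q_out)) = 13.82 × (1914/5083.18)^(0.903771) = 5.71655 g.
C = m/V = 5.71655/5083.18 = 0.00112460 g/gal.

0.001125 g/gal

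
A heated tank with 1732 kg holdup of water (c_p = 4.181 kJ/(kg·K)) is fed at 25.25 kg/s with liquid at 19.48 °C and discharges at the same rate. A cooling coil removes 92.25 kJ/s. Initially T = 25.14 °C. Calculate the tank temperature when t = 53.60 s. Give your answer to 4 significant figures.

M c_p dT/dt = ṁ c_p (T_in − T) − Q̇.
Rearrange: dT/dt = (T_ss − T)/τ with τ = M/ṁ = 68.5941 s and T_ss = T_in − Q̇/(ṁ c_p) = 18.6062 °C.
This is linear first-order; T(t) = T_ss + (T₀ − T_ss) e^(−t/τ).
T(53.60) = 18.6062 + (6.53383)·e^(−53.60/68.5941) = 18.6062 + (6.53383)·0.457761 = 21.5971 °C.

21.60 °C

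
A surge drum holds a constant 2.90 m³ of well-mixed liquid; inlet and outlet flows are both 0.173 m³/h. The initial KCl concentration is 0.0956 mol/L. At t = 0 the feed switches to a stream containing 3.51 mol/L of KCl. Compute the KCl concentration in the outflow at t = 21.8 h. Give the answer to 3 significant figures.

2.58 mol/L

Mass balance on the solute (V constant): V dC/dt = Q(C_in − C).
So dC/dt = (C_in − C)/τ with τ = V/Q = 2.90/0.173 = 16.763 h.
This is linear first-order; C(t) = C_in + (C₀ − C_in) e^(−t/τ).
C(21.8) = 3.51 + (0.0956 − 3.51)·e^(−21.8/16.763) = 3.51 + (-3.4144)·0.27240 = 2.5799 mol/L.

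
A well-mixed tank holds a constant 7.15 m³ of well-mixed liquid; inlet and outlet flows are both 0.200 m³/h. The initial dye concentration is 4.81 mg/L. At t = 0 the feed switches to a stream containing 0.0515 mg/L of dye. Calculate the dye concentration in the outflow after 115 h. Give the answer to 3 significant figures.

Transient balance on the dissolved component: V dC/dt = Q(C_in − C).
Rewrite as dC/dt + C/τ = C_in/τ, τ = V/Q = 35.750 h.
Integrating: C(t) = C_in + (C₀ − C_in) e^(−t/τ).
C(115) = 0.0515 + (4.81 − 0.0515)·e^(−115/35.750) = 0.0515 + (4.7585)·0.040084 = 0.24224 mg/L.

0.242 mg/L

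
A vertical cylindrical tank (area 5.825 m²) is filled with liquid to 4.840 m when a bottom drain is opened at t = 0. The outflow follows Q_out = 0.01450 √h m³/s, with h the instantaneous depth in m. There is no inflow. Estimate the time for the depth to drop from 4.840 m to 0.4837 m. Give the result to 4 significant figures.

1209 s

Accumulation of liquid (constant cross-section A): A dh/dt = −0.01450 √h.
∫ h^(−1/2) dh = −(0.01450/A) ∫ dt, giving 2√h = 2√h₀ − (0.01450/A) t.
t = 2A(√h₀ − √h)/0.01450 = 2·5.825·(√4.840 − √0.4837)/0.01450
  = 11.6500 × (2.20000 − 0.695485) / 0.01450 = 1208.80 s.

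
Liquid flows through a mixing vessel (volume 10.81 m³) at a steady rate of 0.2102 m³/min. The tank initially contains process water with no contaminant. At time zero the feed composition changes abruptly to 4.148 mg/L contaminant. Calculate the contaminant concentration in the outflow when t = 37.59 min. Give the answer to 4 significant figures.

Unsteady species balance (constant V, well mixed): V dC/dt = Q(C_in − C).
Rewrite as dC/dt + C/τ = C_in/τ, τ = V/Q = 51.4272 min.
Integrating: C(t) = C_in + (C₀ − C_in) e^(−t/τ).
C(37.59) = 4.148 + (0 − 4.148)·e^(−37.59/51.4272) = 4.148 + (-4.14800)·0.481458 = 2.15091 mg/L.

2.151 mg/L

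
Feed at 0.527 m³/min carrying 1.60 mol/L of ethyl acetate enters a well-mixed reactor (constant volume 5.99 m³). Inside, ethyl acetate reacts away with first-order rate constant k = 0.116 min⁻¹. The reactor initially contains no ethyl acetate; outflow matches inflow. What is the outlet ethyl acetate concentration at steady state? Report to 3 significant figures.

0.690 mol/L

V dC/dt = Q(C_in − C) − k V C.
Steady state (dC/dt = 0): C_ss = Q C_in/(Q + kV) = C_in/(1 + kV/Q).
C_ss = 0.527·1.60/(0.527 + 0.116·5.99) = 0.84320/1.2218 = 0.69011 mol/L.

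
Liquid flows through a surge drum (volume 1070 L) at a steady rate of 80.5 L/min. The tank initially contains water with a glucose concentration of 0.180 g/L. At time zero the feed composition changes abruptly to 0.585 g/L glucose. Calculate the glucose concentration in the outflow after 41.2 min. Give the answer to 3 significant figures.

Mass balance on the solute (V constant): V dC/dt = Q(C_in − C).
Time constant τ = V/Q = 1070/80.5 = 13.292 min.
This is linear first-order; C(t) = C_in + (C₀ − C_in) e^(−t/τ).
C(41.2) = 0.585 + (0.180 − 0.585)·e^(−41.2/13.292) = 0.585 + (-0.40500)·0.045066 = 0.56675 g/L.

0.567 g/L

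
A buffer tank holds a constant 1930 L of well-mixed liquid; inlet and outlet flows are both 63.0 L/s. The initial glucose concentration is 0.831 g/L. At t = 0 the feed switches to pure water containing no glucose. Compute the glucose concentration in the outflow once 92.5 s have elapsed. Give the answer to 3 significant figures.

0.0406 g/L

Mass balance on the solute (V constant): V dC/dt = Q(C_in − C).
Time constant τ = V/Q = 1930/63.0 = 30.635 s.
C approaches C_in exponentially: C(t) = C_in + (C₀ − C_in) e^(−t/τ).
C(92.5) = 0 + (0.831 − 0)·e^(−92.5/30.635) = 0 + (0.83100)·0.048829 = 0.040577 g/L.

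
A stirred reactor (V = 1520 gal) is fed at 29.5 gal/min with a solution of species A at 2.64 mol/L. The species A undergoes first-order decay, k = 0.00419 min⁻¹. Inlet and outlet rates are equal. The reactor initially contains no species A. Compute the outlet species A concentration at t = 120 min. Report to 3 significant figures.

2.04 mol/L

Accumulation = in − out − consumed: V dC/dt = Q C_in − Q C − k V C.
This is linear with rate a = Q/V + k = 0.023598 min⁻¹.
C_ss = Q C_in/(Q + kV) = 2.1712 mol/L; C(t) = C_ss + (C₀ − C_ss) e^(−a t).
C(120) = 2.1712 + (-2.1712)·e^(−0.023598·120) = 2.1712 + (-2.1712)·0.058910 = 2.0433 mol/L.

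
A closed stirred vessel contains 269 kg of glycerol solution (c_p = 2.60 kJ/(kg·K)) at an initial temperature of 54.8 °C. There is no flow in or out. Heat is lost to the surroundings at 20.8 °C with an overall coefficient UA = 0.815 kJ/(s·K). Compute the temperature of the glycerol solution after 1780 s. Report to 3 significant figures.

25.1 °C

Unsteady energy balance on the tank contents: M c_p dT/dt = −UA(T − T_amb).
dT/dt = (T_ss − T)/τ with T_ss = T_amb = 20.800 °C, τ = M c_p/UA = 269·2.60/0.815 = 858.16 s.
Solution: T(t) = T_ss + (T₀ − T_ss) e^(−t/τ).
T(1780) = 20.800 + (34.000)·0.12566 = 25.072 °C.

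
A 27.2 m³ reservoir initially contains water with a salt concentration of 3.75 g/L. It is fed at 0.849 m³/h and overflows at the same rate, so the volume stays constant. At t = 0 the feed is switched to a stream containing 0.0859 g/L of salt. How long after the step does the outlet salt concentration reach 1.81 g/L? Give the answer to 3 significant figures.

24.2 h

Species balance: V dC/dt = Q(C_in − C) ⇒ τ = V/Q = 32.038 h.
C(t) = C_in + (C₀ − C_in) e^(−t/τ). Set C = 1.81 and solve for t:
e^(−t/τ) = (C − C_in)/(C₀ − C_in) = (1.81 − 0.0859)/(3.75 − 0.0859) = 0.47054
t = −τ ln(…) = 32.038 × 0.75388 = 24.152 h.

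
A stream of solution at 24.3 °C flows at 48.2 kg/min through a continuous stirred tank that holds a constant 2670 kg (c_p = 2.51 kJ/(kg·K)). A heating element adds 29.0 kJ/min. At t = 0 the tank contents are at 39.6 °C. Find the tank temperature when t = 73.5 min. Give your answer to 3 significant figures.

M c_p dT/dt = ṁ c_p (T_in − T) + Q̇.
τ = M/ṁ = 55.394 min; T_ss = T_in + Q̇/(ṁ c_p) = 24.3 + 29.0/(48.2·2.51) = 24.540 °C.
Integrating: T(t) = T_ss + (T₀ − T_ss) e^(−t/τ).
T(73.5) = 24.540 + (15.060)·e^(−73.5/55.394) = 24.540 + (15.060)·0.26531 = 28.535 °C.

28.5 °C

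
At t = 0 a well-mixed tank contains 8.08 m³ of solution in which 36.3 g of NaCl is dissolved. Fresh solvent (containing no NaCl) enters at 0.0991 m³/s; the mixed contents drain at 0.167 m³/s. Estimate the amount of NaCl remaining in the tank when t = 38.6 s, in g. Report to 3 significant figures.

13.8 g

Total volume: dV/dt = Q_in − Q_out = -0.067900 m³/s, so V(t) = 8.08 − 0.067900 t and V(38.6) = 5.4591 m³.
No NaCl enters, so dm/dt = −Q_out · (m/V).
dm/m = −Q_out dt/(V₀ − 0.067900 t); integrating gives ln(m/m₀) = −(Q_out/(Q_in−Q_out)) ln(V/V₀).
m = m₀ (V₀/V)^(Q_out/(Q_in−Q_out)) = 36.3 × (8.08/5.4591)^(-2.4595) = 13.838 g.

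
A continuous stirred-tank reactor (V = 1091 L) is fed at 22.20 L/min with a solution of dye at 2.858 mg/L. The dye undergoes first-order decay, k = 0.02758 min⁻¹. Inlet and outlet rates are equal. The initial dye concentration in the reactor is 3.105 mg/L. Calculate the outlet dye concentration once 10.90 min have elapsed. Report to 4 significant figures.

V dC/dt = Q(C_in − C) − k V C.
dC/dt = (Q/V) C_in − (Q/V + k) C; effective rate a = Q/V + k = 0.0203483 + 0.02758 = 0.0479283 min⁻¹.
C_ss = Q C_in/(Q + kV) = 1.21338 mg/L; C(t) = C_ss + (C₀ − C_ss) e^(−a t).
C(10.90) = 1.21338 + (1.89162)·e^(−0.0479283·10.90) = 1.21338 + (1.89162)·0.593084 = 2.33527 mg/L.

2.335 mg/L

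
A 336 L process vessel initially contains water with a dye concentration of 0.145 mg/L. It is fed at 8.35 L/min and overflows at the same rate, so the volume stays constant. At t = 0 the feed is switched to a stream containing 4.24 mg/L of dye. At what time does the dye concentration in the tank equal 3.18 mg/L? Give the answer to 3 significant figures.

54.4 min

Species balance: V dC/dt = Q(C_in − C) ⇒ τ = V/Q = 40.240 min.
C(t) = C_in + (C₀ − C_in) e^(−t/τ). Set C = 3.18 and solve for t:
e^(−t/τ) = (C − C_in)/(C₀ − C_in) = (3.18 − 4.24)/(0.145 − 4.24) = 0.25885
t = −τ ln(…) = 40.240 × 1.3515 = 54.384 min.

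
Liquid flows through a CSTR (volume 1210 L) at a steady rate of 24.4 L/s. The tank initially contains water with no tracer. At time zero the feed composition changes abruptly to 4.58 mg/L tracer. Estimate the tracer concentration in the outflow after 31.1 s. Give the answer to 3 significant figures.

2.13 mg/L

Species balance on the tank: V dC/dt = Q(C_in − C).
Time constant τ = V/Q = 1210/24.4 = 49.590 s.
C approaches C_in exponentially: C(t) = C_in + (C₀ − C_in) e^(−t/τ).
C(31.1) = 4.58 + (0 − 4.58)·e^(−31.1/49.590) = 4.58 + (-4.5800)·0.53412 = 2.1337 mg/L.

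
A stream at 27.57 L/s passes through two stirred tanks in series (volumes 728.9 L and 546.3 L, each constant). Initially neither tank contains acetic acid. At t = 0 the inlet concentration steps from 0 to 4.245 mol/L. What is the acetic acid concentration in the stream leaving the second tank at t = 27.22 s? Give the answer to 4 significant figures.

1.408 mol/L

Species balance on tank i: dCᵢ/dt = (Cᵢ₋₁ − Cᵢ)/τᵢ with τᵢ = Vᵢ/Q.
τ₁ = 728.9/27.57 = 26.4382 s; τ₂ = 546.3/27.57 = 19.8150 s.
Tank 1: C₁ = C_in(1 − e^(−t/τ₁)). Tank 2 (τ₁ ≠ τ₂): C₂ = C_in[1 − (τ₁ e^(−t/τ₁) − τ₂ e^(−t/τ₂))/(τ₁ − τ₂)].
At t = 27.22: e^(−t/τ₁) = 0.357160, e^(−t/τ₂) = 0.253167.
C₂ = 4.245·[1 − (26.4382·0.357160 − 19.8150·0.253167)/(6.62314)] = 4.245·0.331717 = 1.40814 mol/L.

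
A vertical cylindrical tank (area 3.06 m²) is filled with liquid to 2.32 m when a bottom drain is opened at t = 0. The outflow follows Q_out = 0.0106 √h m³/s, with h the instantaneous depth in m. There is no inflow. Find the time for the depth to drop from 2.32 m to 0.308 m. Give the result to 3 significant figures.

559 s

Unsteady balance on liquid volume: A dh/dt = −0.0106 √h.
This is separable: 2 d(√h)/dt = −0.0106/A, so √h = √h₀ − (0.0106/(2A)) t.
t = 2A(√h₀ − √h)/0.0106 = 2·3.06·(√2.32 − √0.308)/0.0106
  = 6.1200 × (1.5232 − 0.55498) / 0.0106 = 558.99 s.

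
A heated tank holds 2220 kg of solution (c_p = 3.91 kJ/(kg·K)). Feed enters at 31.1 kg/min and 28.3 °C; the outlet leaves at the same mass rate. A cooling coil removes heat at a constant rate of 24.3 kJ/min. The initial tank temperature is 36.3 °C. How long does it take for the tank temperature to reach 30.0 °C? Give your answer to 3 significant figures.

Unsteady energy balance on the tank contents: M c_p dT/dt = ṁ c_p (T_in − T) − 24.3.
τ = M/ṁ = 71.383 min; T_ss = T_in − Q̇/(ṁ c_p) = 28.100 °C.
T(t) = T_ss + (T₀ − T_ss) e^(−t/τ). Set T = 30.0:
e^(−t/τ) = (30.0 − 28.100)/(36.3 − 28.100) = 0.23169
t = −71.383 · ln(0.23169) = 104.39 min.

104 min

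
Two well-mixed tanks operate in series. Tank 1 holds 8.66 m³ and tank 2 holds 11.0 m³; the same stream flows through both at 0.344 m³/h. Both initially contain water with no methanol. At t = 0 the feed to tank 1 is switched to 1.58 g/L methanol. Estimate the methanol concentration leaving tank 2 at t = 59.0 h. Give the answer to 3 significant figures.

0.968 g/L

Each tank obeys Vᵢ dCᵢ/dt = Q(Cᵢ₋₁ − Cᵢ), so τᵢ = Vᵢ/Q.
τ₁ = 8.66/0.344 = 25.174 h; τ₂ = 11.0/0.344 = 31.977 h.
Tank 1: C₁ = C_in(1 − e^(−t/τ₁)). Tank 2 (τ₁ ≠ τ₂): C₂ = C_in[1 − (τ₁ e^(−t/τ₁) − τ₂ e^(−t/τ₂))/(τ₁ − τ₂)].
At t = 59.0: e^(−t/τ₁) = 0.095977, e^(−t/τ₂) = 0.15801.
C₂ = 1.58·[1 − (25.174·0.095977 − 31.977·0.15801)/(-6.8023)] = 1.58·0.61241 = 0.96761 g/L.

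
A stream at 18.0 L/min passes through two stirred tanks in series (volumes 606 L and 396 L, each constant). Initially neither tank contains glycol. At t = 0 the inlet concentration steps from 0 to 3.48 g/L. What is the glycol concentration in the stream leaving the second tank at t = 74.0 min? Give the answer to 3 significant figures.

2.59 g/L

Each tank obeys Vᵢ dCᵢ/dt = Q(Cᵢ₋₁ − Cᵢ), so τᵢ = Vᵢ/Q.
τ₁ = 606/18.0 = 33.667 min; τ₂ = 396/18.0 = 22.000 min.
Tank 1: C₁ = C_in(1 − e^(−t/τ₁)). Tank 2 (τ₁ ≠ τ₂): C₂ = C_in[1 − (τ₁ e^(−t/τ₁) − τ₂ e^(−t/τ₂))/(τ₁ − τ₂)].
At t = 74.0: e^(−t/τ₁) = 0.11102, e^(−t/τ₂) = 0.034609.
C₂ = 3.48·[1 − (33.667·0.11102 − 22.000·0.034609)/(11.667)] = 3.48·0.74488 = 2.5922 g/L.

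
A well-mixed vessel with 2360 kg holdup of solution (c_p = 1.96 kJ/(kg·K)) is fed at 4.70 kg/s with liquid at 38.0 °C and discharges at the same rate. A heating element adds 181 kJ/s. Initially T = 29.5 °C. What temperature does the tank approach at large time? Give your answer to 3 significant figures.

57.6 °C

First-law balance (no shaft work): M c_p dT/dt = ṁ c_p (T_in − T) + 181.
At steady state dT/dt = 0 ⇒ T_ss = T_in + Q̇/(ṁ c_p) = 38.0 + 181/(4.70·1.96) = 57.648 °C.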